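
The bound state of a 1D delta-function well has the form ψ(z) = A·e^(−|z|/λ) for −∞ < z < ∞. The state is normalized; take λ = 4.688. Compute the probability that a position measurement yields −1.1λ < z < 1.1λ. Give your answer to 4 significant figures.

P = ∫_{−1.1λ}^{1.1λ} |ψ(z)|² dz.
With A² fixed by ∫|ψ|² = 1, i.e. A² = (λ)^(−1), substitute and integrate.
By symmetry take twice the z ≥ 0 contribution in numerator and denominator; the 2's cancel. In terms of u = z/λ (A² and the length scale cancel between numerator and denominator), P = [∫_{0}^{1.1} e^(-2·u) du] / [∫_{0}^{∞} e^(-2·u) du].
An antiderivative of e^(-2·u) is -e^(-2·u)/2; evaluating from 0 to 1.1 gives 1/2 - e^(-11/5)/2, while the full integral is 1/2.
The result is P = 0.88920.

P ≈ 0.8892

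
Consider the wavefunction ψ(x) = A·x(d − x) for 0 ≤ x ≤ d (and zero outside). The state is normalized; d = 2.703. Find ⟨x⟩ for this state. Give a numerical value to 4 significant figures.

The expectation value is the |ψ|²-weighted average of x: ∫ x|ψ|² dx.
Evaluating both integrals, ⟨x⟩ = d/2.
Putting d = 2.703 gives 1.3515.

⟨x⟩ ≈ 1.352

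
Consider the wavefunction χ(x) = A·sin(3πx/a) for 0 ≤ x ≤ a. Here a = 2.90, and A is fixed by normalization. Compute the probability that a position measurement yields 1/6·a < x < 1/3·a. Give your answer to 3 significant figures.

|χ|² is the probability density, so P = ∫_{1/6·a}^{1/3·a} |χ|² dx.
The normalization integral ∫|χ|²dx over the whole domain equals a/2·A², and A² cancels in the ratio.
In terms of u = x/a (A² and the length scale cancel between numerator and denominator), P = [∫_{1/6}^{1/3} sin(3·π·u)^2 du] / [∫_{0}^{1} sin(3·π·u)^2 du].
An antiderivative of sin(3·π·u)^2 is u/2 - sin(6·π·u)/(12·π); evaluating from 1/6 to 1/3 gives 1/12, while the full integral is 1/2.
Evaluating gives P = 1/6.

P ≈ 0.167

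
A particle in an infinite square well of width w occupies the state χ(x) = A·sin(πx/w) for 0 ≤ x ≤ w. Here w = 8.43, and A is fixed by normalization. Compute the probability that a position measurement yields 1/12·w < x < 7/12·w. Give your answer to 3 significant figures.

P = ∫_{1/12·w}^{7/12·w} |χ(x)|² dx.
The normalization integral ∫|χ|²dx over the whole domain equals w/2·A², and A² cancels in the ratio.
Substituting u = x/w, A² and the length scale cancel in the ratio: P = ∫_{1/12}^{7/12} sin(π·u)^2 du / ∫_{0}^{1} sin(π·u)^2 du.
With ∫ sin(π·u)^2 du = u/2 - sin(2·π·u)/(4·π) + C, the region integral is 1/(4·π) + 1/4 and the full one is 1/2.
Evaluating gives P = (1 + π)/(2·π).

P ≈ 0.659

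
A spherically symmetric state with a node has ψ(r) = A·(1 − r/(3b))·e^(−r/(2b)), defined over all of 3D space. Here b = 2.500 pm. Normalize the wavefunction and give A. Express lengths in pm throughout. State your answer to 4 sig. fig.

A ≈ 0.08740 pm^(-3/2)

We need A² ∫|f|² 4πr² dr = 1, taking the integral from 0 to ∞.
Recall ∫₀^∞ r^m e^(−r/β) dr = m!·β^(m+1), with ψ = A·(1 − r/(3b))·e^(−r/(2b)), the integral evaluates to A²·[8·π·b^3/3].
Setting this equal to 1 gives A² = 1/(8·π·b^3/3).
Substituting b = 2.500 gives A² = 0.0076394, so A = 0.087404.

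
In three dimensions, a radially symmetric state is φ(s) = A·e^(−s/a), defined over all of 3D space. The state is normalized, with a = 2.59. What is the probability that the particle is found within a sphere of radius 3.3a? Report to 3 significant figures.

P ≈ 0.960

With dV = 4πs²ds, the probability is ∫|φ|² dV over s ≤ 3.3a.
Normalization gives A² = 1/(π·a^3).
Let u = s/a; then A², 4π and the length scale all cancel, so P = ∫_{0}^{3.3} u^2·e^(-2·u) du ÷ ∫_{0}^{∞} u^2·e^(-2·u) du.
An antiderivative of u^2·e^(-2·u) is -(2·u^2 + 2·u + 1)·e^(-2·u)/4; evaluating from 0 to 3.3 gives 1/4 - 1469·e^(-33/5)/200, while the full integral is 1/4.
This evaluates to P = 0.9600.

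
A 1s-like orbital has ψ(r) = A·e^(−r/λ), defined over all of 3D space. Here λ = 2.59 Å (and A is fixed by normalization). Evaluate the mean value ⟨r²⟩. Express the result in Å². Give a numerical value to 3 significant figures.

⟨r^2⟩ ≈ 20.1 Å^2

By definition ⟨r²⟩ = ∫ r^2 |ψ(r)|² 4πr² dr.
With ∫₀^∞ r^4 e^(−αr) dr = 4!/α^5, evaluating both integrals, ⟨r²⟩ = 3·λ^2.
Putting λ = 2.59 gives 20.12.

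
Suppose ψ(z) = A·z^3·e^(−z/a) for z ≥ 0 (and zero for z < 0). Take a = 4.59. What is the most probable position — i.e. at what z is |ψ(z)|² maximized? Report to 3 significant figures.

Set d/dz [|ψ(z)|²] = 0 and solve for z > 0.
Solving yields z = 3·a.
With a = 4.59, the most probable position is 13.77.

z ≈ 13.8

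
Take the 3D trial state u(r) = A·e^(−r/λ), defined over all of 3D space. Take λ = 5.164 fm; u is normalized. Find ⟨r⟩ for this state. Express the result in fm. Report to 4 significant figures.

By definition ⟨r⟩ = ∫ r |u(r)|² 4πr² dr.
Using ∫₀^∞ rⁿ e^(−αr) dr = n!/αⁿ⁺¹, the ratio of the moment integral to the normalization integral gives ⟨r⟩ = 3·λ/2.
Putting λ = 5.164 gives 7.7460.

⟨r⟩ ≈ 7.746 fm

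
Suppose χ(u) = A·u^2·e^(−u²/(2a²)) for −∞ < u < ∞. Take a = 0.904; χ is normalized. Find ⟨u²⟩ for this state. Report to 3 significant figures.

The expectation value is the |χ|²-weighted average of u^2: ∫ u^2|χ|² du.
Evaluating both integrals, ⟨u²⟩ = 5·a^2/2.
Putting a = 0.904 gives 2.043.

⟨u^2⟩ ≈ 2.04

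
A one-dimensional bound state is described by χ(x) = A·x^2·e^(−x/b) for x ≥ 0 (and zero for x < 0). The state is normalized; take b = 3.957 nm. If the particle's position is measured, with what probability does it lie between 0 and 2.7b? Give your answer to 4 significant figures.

P ≈ 0.6267

The probability is P = ∫ |χ|² dx over [0, 2.7b].
With A² fixed by ∫|χ|² = 1, i.e. A² = (3·b^5/4)^(−1), substitute and integrate.
Let u = x/b; then A² and the length scale cancel, so P = ∫_{0}^{2.7} u^4·e^(-2·u) du ÷ ∫_{0}^{∞} u^4·e^(-2·u) du.
Using ∫ u^4·e^(-2·u) du = -(u^4/2 + u^3 + 3·u^2/2 + 3·u/2 + 3/4)·e^(-2·u), the numerator is ≈ 0.470017 and the denominator is 3/4.
The result is P = 0.62669.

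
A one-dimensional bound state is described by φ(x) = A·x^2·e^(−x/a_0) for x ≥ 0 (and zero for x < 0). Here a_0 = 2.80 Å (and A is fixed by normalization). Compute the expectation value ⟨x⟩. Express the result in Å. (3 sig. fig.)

⟨x⟩ = ∫ x |φ|² dx over the full domain.
Using ∫₀^∞ xⁿ e^(−αx) dx = n!/αⁿ⁺¹, since the A² factors cancel between numerator and denominator, ⟨x⟩ = 5·a_0/2.
With a_0 = 2.80, ⟨x⟩ = 7.000.

⟨x⟩ ≈ 7.00 Å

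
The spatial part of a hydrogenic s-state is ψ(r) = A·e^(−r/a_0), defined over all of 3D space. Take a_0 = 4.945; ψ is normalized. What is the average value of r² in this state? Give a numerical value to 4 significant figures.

⟨r^2⟩ ≈ 73.36

The expectation value is the |ψ|²-weighted average of r^2: ∫ r^2|ψ|² 4πr² dr.
Using ∫₀^∞ rⁿ e^(−αr) dr = n!/αⁿ⁺¹, the ratio of the moment integral to the normalization integral gives ⟨r²⟩ = 3·a_0^2.
With a_0 = 4.945, ⟨r^2⟩ = 73.359.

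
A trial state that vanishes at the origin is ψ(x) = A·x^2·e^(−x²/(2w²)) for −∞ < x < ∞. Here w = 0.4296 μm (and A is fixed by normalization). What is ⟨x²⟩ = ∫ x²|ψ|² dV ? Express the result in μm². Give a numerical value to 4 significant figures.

⟨x^2⟩ ≈ 0.4614 μm^2

By definition ⟨x²⟩ = ∫ x^2 |ψ(x)|² dx.
Evaluating both integrals, ⟨x²⟩ = 5·w^2/2.
With w = 0.4296, ⟨x^2⟩ = 0.46139.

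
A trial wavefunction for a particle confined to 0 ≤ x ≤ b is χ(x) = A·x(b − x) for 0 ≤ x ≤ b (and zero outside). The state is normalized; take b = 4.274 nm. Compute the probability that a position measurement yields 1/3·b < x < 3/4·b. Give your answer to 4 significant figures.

P ≈ 0.6866

|χ|² is the probability density, so P = ∫_{1/3·b}^{3/4·b} |χ|² dx.
With A² fixed by ∫|χ|² = 1, i.e. A² = (b^5/30)^(−1), substitute and integrate.
Substituting u = x/b, A² and the length scale cancel in the ratio: P = ∫_{1/3}^{3/4} u^2·(1 - u)^2 du / ∫_{0}^{1} u^2·(1 - u)^2 du.
With ∫ u^2·(1 - u)^2 du = u^3·(6·u^2 - 15·u + 10)/30 + C, the region integral is ≈ 0.0228869 and the full one is 1/30.
This works out to P = 0.68661.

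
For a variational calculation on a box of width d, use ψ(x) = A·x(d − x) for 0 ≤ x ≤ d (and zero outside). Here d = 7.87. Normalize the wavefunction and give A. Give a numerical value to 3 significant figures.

A ≈ 0.0315

The normalization condition is ∫|ψ|² dx = 1 from 0 to d.
Expanding the polynomial and integrating term by term, with ψ = A·x(d − x), the integral evaluates to A²·[d^5/30].
Setting this equal to 1 gives A² = 1/(d^5/30).
Plugging in d = 7.87 yields A = 0.03152.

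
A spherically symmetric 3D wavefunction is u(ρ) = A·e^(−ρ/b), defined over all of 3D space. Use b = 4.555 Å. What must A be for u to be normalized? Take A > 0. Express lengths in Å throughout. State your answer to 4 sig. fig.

A ≈ 0.05804 Å^(-3/2)

The normalization condition is ∫|u|² 4πρ² dρ = 1 from 0 to ∞.
Carrying out the integral gives A² · π·b^3.
Setting this equal to 1 gives A² = 1/(π·b^3).
Plugging in b = 4.555 yields A = 0.058035.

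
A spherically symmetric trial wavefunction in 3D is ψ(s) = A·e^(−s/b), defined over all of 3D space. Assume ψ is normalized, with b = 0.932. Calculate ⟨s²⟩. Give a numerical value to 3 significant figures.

⟨s²⟩ = ∫ s^2 |ψ|² 4πs² ds over the full domain.
The ratio of the moment integral to the normalization integral gives ⟨s²⟩ = 3·b^2.
With b = 0.932, ⟨s^2⟩ = 2.606.

⟨s^2⟩ ≈ 2.61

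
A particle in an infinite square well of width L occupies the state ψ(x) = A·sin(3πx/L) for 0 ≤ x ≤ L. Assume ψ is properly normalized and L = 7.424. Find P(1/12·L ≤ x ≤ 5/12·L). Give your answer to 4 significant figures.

P ≈ 0.3333

|ψ|² is the probability density, so P = ∫_{1/12·L}^{5/12·L} |ψ|² dx.
With A² fixed by ∫|ψ|² = 1, i.e. A² = (L/2)^(−1), substitute and integrate.
Let u = x/L; then A² and the length scale cancel, so P = ∫_{1/12}^{5/12} sin(3·π·u)^2 du ÷ ∫_{0}^{1} sin(3·π·u)^2 du.
An antiderivative of sin(3·π·u)^2 is u/2 - sin(6·π·u)/(12·π); evaluating from 1/12 to 5/12 gives 1/6, while the full integral is 1/2.
Evaluating gives P = 1/3.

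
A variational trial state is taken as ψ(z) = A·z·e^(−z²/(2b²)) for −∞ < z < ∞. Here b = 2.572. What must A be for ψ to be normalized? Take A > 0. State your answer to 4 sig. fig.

Require ∫ |ψ|² dz = 1 over the whole domain.
With ψ = A·z·e^(−z²/(2b²)), the integral evaluates to A²·[√(π)·b^3/2].
Setting this equal to 1 gives A² = 1/(√(π)·b^3/2).
With b = 2.572: A² = 0.066320 and A = 0.25753.

A ≈ 0.2575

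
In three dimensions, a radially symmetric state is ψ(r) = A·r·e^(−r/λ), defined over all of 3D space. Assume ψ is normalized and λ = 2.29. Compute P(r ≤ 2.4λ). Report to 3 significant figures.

Integrate the radial probability density 4πr²|ψ|² over r ≤ 2.4λ.
A² is fixed by ∫₀^∞ 4πr²|ψ|² dr = 1, i.e. A² = (3·π·λ^5)^(−1).
Substituting u = r/λ, A², 4π and the length scale all cancel in the ratio: P = ∫_{0}^{2.4} u^4·e^(-2·u) du / ∫_{0}^{∞} u^4·e^(-2·u) du.
An antiderivative of u^4·e^(-2·u) is -(u^4/2 + u^3 + 3·u^2/2 + 3·u/2 + 3/4)·e^(-2·u); evaluating from 0 to 2.4 gives ≈ 0.39281, while the full integral is 3/4.
Taking the ratio yields P = 0.5237.

P ≈ 0.524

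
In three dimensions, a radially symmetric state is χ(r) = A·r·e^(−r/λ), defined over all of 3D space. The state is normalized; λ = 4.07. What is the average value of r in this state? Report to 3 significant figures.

By definition ⟨r⟩ = ∫ r |χ(r)|² 4πr² dr.
Using ∫₀^∞ rⁿ e^(−αr) dr = n!/αⁿ⁺¹, evaluating both integrals, ⟨r⟩ = 5·λ/2.
Putting λ = 4.07 gives 10.18.

⟨r⟩ ≈ 10.2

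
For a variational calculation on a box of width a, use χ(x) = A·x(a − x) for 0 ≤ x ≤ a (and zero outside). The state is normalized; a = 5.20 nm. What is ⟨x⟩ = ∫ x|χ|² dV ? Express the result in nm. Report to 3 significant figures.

The expectation value is the |χ|²-weighted average of x: ∫ x|χ|² dx.
Evaluating both integrals, ⟨x⟩ = a/2.
Putting a = 5.20 gives 2.600.

⟨x⟩ ≈ 2.60 nm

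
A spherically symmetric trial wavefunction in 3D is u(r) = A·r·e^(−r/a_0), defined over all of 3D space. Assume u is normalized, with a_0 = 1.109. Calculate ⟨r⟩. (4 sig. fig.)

⟨r⟩ ≈ 2.773

By definition ⟨r⟩ = ∫ r |u(r)|² 4πr² dr.
Evaluating both integrals, ⟨r⟩ = 5·a_0/2.
Putting a_0 = 1.109 gives 2.7725.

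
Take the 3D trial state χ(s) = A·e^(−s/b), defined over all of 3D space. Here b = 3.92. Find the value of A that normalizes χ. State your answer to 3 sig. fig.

A ≈ 0.0727

Require ∫ |χ|² 4πs² ds = 1 over the whole domain.
Carrying out the integral gives A² · π·b^3.
So A² = (π·b^3)^(−1).
Substituting b = 3.92 gives A² = 0.005284, so A = 0.07269.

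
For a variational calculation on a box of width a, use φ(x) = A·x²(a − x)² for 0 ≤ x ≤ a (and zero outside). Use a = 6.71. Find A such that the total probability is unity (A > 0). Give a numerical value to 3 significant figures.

We need A² ∫|f|² dx = 1, taking the integral from 0 to a.
Expanding the polynomial and integrating term by term, the integral (without the A² prefactor) comes out to a^9/630.
Setting this equal to 1 gives A² = 1/(a^9/630).
With a = 6.71: A² = 0.00002285 and A = 0.004780.

A ≈ 0.00478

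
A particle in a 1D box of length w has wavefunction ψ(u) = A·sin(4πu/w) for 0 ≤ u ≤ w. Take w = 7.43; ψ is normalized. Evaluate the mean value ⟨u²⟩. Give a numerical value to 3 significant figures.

⟨u^2⟩ ≈ 18.2

⟨u²⟩ = ∫ u^2 |ψ|² du over the full domain.
Using sin²θ = (1 − cos 2θ)/2, evaluating both integrals, ⟨u²⟩ = -w^2/(32·π^2) + w^2/3.
With w = 7.43, ⟨u^2⟩ = 18.23.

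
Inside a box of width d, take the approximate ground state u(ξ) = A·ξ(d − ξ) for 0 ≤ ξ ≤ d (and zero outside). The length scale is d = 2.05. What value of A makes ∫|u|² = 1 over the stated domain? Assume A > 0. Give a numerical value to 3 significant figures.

Normalization requires ∫|u|² dξ = 1, integrated from 0 to d.
Expanding the polynomial and integrating term by term, ∫|u|² dξ = A²·(d^5/30).
Hence A² = 1/[d^5/30].
Plugging in d = 2.05 yields A = 0.9103.

A ≈ 0.910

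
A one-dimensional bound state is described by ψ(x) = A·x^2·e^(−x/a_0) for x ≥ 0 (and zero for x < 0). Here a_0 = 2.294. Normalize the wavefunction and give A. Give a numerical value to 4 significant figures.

The normalization condition is ∫|ψ|² dx = 1 from 0 to ∞.
Recall ∫₀^∞ x^m e^(−x/β) dx = m!·β^(m+1), with ψ = A·x^2·e^(−x/a_0), the integral evaluates to A²·[3·a_0^5/4].
Hence A² = 1/[3·a_0^5/4].
With a_0 = 2.294: A² = 0.020988 and A = 0.14487.

A ≈ 0.1449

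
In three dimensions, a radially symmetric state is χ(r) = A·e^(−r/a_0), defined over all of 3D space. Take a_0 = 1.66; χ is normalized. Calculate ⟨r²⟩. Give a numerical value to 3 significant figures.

⟨r^2⟩ ≈ 8.27

The expectation value is the |χ|²-weighted average of r^2: ∫ r^2|χ|² 4πr² dr.
The ratio of the moment integral to the normalization integral gives ⟨r²⟩ = 3·a_0^2.
With a_0 = 1.66, ⟨r^2⟩ = 8.267.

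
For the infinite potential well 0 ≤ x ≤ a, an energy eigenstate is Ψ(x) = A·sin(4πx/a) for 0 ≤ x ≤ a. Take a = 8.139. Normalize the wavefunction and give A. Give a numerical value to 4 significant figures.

A ≈ 0.4957

Normalization requires ∫|Ψ|² dx = 1, integrated from 0 to a.
∫|Ψ|² dx = A²·(a/2).
Plugging in a = 8.139 yields A = 0.49571.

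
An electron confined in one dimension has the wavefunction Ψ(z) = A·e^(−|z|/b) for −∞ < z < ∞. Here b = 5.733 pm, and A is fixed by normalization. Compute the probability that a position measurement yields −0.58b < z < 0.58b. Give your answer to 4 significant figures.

P = ∫_{−0.58b}^{0.58b} |Ψ(z)|² dz.
With A² fixed by ∫|Ψ|² = 1, i.e. A² = (b)^(−1), substitute and integrate.
Both integrals are even about z = 0, so only the z ≥ 0 halves are needed (the factors of 2 cancel). Substituting u = z/b, A² and the length scale cancel in the ratio: P = ∫_{0}^{0.58} e^(-2·u) du / ∫_{0}^{∞} e^(-2·u) du.
Using ∫ e^(-2·u) du = -e^(-2·u)/2, the numerator is 1/2 - e^(-29/25)/2 and the denominator is 1/2.
The result is P = 0.68651.

P ≈ 0.6865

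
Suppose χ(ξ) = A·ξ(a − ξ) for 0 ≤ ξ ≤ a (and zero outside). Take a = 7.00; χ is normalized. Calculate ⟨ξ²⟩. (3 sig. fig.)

⟨ξ^2⟩ ≈ 14.0

⟨ξ²⟩ = ∫ ξ^2 |χ|² dξ over the full domain.
Evaluating both integrals, ⟨ξ²⟩ = 2·a^2/7.
Putting a = 7.00 gives 14.00.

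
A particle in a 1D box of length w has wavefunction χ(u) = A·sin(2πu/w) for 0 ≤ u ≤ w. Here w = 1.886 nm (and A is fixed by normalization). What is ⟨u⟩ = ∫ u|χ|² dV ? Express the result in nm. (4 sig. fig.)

⟨u⟩ ≈ 0.9430 nm

⟨u⟩ = ∫ u |χ|² du over the full domain.
Since the A² factors cancel between numerator and denominator, ⟨u⟩ = w/2.
With w = 1.886, ⟨u⟩ = 0.94300.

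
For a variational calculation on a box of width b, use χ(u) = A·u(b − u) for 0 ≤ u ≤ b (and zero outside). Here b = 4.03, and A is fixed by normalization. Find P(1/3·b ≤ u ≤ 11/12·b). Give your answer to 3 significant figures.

P ≈ 0.785

|χ|² is the probability density, so P = ∫_{1/3·b}^{11/12·b} |χ|² du.
Since A² = 1/(b^5/30), this is the region integral divided by the full normalization integral.
Let t = u/b; then A² and the length scale cancel, so P = ∫_{1/3}^{11/12} t^2·(1 - t)^2 dt ÷ ∫_{0}^{1} t^2·(1 - t)^2 dt.
Using ∫ t^2·(1 - t)^2 dt = t^3·(6·t^2 - 15·t + 10)/30, the numerator is ≈ 0.026168 and the denominator is 1/30.
Taking the ratio, P = 0.7850.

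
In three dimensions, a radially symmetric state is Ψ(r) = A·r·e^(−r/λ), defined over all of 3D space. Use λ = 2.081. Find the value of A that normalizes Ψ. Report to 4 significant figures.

The normalization condition is ∫|Ψ|² 4πr² dr = 1 from 0 to ∞.
Recall ∫₀^∞ r^m e^(−r/β) dr = m!·β^(m+1), the integral (without the A² prefactor) comes out to 3·π·λ^5.
Hence A² = 1/[3·π·λ^5].
With λ = 2.081: A² = 0.0027187 and A = 0.052142.

A ≈ 0.05214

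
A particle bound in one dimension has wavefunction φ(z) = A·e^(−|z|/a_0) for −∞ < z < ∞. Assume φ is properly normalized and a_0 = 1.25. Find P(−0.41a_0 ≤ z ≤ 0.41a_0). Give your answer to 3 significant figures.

The probability is P = ∫ |φ|² dz over [−0.41a_0, 0.41a_0].
Since A² = 1/(a_0), this is the region integral divided by the full normalization integral.
Both integrals are even about z = 0, so only the z ≥ 0 halves are needed (the factors of 2 cancel). Let u = z/a_0; then A² and the length scale cancel, so P = ∫_{0}^{0.41} e^(-2·u) du ÷ ∫_{0}^{∞} e^(-2·u) du.
An antiderivative of e^(-2·u) is -e^(-2·u)/2; evaluating from 0 to 0.41 gives 1/2 - e^(-41/50)/2, while the full integral is 1/2.
The result is P = 0.5596.

P ≈ 0.560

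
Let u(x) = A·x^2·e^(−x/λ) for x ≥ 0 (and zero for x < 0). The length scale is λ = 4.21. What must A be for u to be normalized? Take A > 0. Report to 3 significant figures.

A ≈ 0.0318

Normalization requires ∫|u|² dx = 1, integrated from 0 to ∞.
Recall ∫₀^∞ x^m e^(−x/β) dx = m!·β^(m+1), carrying out the integral gives A² · 3·λ^5/4.
Plugging in λ = 4.21 yields A = 0.03175.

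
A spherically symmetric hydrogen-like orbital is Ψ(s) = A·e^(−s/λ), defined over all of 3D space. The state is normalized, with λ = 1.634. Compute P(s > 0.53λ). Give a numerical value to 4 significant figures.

P ≈ 0.9083

Integrate the radial probability density 4πs²|Ψ|² over s > 0.53λ.
The full normalization integral is A²·[π·λ^3] = 1, fixing A².
In terms of u = s/λ (A², 4π and the length scale all cancel between numerator and denominator), P = [∫_{0.53}^{∞} u^2·e^(-2·u) du] / [∫_{0}^{∞} u^2·e^(-2·u) du].
Using ∫ u^2·e^(-2·u) du = -(2·u^2 + 2·u + 1)·e^(-2·u)/4, the numerator is ≈ 0.227084 and the denominator is 1/4.
This evaluates to P = 0.90834.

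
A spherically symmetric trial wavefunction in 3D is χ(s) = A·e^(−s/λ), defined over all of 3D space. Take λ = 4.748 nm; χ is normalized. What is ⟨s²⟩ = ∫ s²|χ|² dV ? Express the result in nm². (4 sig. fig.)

⟨s²⟩ = ∫ s^2 |χ|² 4πs² ds over the full domain.
Using ∫₀^∞ sⁿ e^(−αs) ds = n!/αⁿ⁺¹, since the A² factors cancel between numerator and denominator, ⟨s²⟩ = 3·λ^2.
Putting λ = 4.748 gives 67.631.

⟨s^2⟩ ≈ 67.63 nm^2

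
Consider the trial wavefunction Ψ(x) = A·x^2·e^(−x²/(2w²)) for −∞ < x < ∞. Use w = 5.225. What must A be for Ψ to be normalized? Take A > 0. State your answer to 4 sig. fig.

A ≈ 0.01390

We need A² ∫|f|² dx = 1, taking the integral from −∞ to ∞.
With Ψ = A·x^2·e^(−x²/(2w²)), the integral evaluates to A²·[3·√(π)·w^5/4].
So A² = (3·√(π)·w^5/4)^(−1).
Plugging in w = 5.225 yields A = 0.013898.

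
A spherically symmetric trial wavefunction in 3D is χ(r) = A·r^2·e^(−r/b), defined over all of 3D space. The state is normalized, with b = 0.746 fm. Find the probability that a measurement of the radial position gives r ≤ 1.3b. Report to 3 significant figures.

With dV = 4πr²dr, the probability is ∫|χ|² dV over r ≤ 1.3b.
Normalization gives A² = 1/(45·π·b^7/2).
Let u = r/b; then A², 4π and the length scale all cancel, so P = ∫_{0}^{1.3} u^6·e^(-2·u) du ÷ ∫_{0}^{∞} u^6·e^(-2·u) du.
Using ∫ u^6·e^(-2·u) du = -(4·u^6 + 12·u^5 + 30·u^4 + 60·u^3 + 90·u^2 + 90·u + 45)·e^(-2·u)/8, the numerator is ≈ 0.096582 and the denominator is 45/8.
The region integral divided by the full integral gives P = 0.01717.

P ≈ 0.0172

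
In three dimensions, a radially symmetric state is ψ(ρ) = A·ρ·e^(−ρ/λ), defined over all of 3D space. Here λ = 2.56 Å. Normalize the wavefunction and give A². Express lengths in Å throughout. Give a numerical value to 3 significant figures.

We need A² ∫|f|² 4πρ² dρ = 1, taking the integral from 0 to ∞.
The integral (without the A² prefactor) comes out to 3·π·λ^5.
Substituting λ = 2.56 gives A² = 0.0009650, so A = 0.03106.

A^2 ≈ 0.000965 Å^(-5)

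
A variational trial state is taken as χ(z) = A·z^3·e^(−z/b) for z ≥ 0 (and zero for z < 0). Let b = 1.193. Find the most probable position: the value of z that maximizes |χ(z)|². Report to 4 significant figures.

z ≈ 3.579

The maximum of |χ(z)|² occurs where its derivative vanishes.
Solving yields z = 3·b.
With b = 1.193, the most probable position is 3.5790.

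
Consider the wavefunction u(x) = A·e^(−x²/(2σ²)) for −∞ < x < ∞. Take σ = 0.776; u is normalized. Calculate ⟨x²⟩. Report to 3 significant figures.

⟨x^2⟩ ≈ 0.301

By definition ⟨x²⟩ = ∫ x^2 |u(x)|² dx.
Evaluating both integrals, ⟨x²⟩ = σ^2/2.
Putting σ = 0.776 gives 0.3011.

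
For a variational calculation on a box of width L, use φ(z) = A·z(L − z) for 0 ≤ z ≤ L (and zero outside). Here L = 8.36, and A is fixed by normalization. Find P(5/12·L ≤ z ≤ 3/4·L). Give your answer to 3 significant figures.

The probability is P = ∫ |φ|² dz over [5/12·L, 3/4·L].
With A² fixed by ∫|φ|² = 1, i.e. A² = (L^5/30)^(−1), substitute and integrate.
In terms of u = z/L (A² and the length scale cancel between numerator and denominator), P = [∫_{5/12}^{3/4} u^2·(1 - u)^2 du] / [∫_{0}^{1} u^2·(1 - u)^2 du].
An antiderivative of u^2·(1 - u)^2 is u^3·(6·u^2 - 15·u + 10)/30; evaluating from 5/12 to 3/4 gives ≈ 0.018329, while the full integral is 1/30.
This works out to P = 0.5499.

P ≈ 0.550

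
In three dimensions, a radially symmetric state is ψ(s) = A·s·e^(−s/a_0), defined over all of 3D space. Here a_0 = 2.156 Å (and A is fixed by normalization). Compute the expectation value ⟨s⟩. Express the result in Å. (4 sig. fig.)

⟨s⟩ ≈ 5.390 Å

⟨s⟩ = ∫ s |ψ|² 4πs² ds over the full domain.
Recall ∫₀^∞ s^m e^(−s/β) ds = m!·β^(m+1), since the A² factors cancel between numerator and denominator, ⟨s⟩ = 5·a_0/2.
Putting a_0 = 2.156 gives 5.3900.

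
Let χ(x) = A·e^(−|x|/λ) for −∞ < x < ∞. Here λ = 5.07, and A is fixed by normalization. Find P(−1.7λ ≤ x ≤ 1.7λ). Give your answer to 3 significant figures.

P = ∫_{−1.7λ}^{1.7λ} |χ(x)|² dx.
Since A² = 1/(λ), this is the region integral divided by the full normalization integral.
Both integrals are even about x = 0, so only the x ≥ 0 halves are needed (the factors of 2 cancel). In terms of u = x/λ (A² and the length scale cancel between numerator and denominator), P = [∫_{0}^{1.7} e^(-2·u) du] / [∫_{0}^{∞} e^(-2·u) du].
An antiderivative of e^(-2·u) is -e^(-2·u)/2; evaluating from 0 to 1.7 gives 1/2 - e^(-17/5)/2, while the full integral is 1/2.
Evaluating gives P = 0.9666.

P ≈ 0.967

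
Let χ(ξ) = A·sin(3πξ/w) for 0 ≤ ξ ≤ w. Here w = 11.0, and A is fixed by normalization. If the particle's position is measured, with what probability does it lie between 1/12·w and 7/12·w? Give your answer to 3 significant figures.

P ≈ 0.606

P = ∫_{1/12·w}^{7/12·w} |χ(ξ)|² dξ.
The normalization integral ∫|χ|²dξ over the whole domain equals w/2·A², and A² cancels in the ratio.
Let u = ξ/w; then A² and the length scale cancel, so P = ∫_{1/12}^{7/12} sin(3·π·u)^2 du ÷ ∫_{0}^{1} sin(3·π·u)^2 du.
Using ∫ sin(3·π·u)^2 du = u/2 - sin(6·π·u)/(12·π), the numerator is 1/(6·π) + 1/4 and the denominator is 1/2.
The result is P = (2 + 3·π)/(6·π).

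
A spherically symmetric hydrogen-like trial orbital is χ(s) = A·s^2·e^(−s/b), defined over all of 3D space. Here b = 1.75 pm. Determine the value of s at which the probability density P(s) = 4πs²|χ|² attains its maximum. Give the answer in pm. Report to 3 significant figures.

Set d/ds [P(s) = 4πs²|χ|²] = 0 and solve for s > 0.
Solving yields s = 3·b.
With b = 1.75, the most probable radial distance is 5.250 pm.

s ≈ 5.25 pm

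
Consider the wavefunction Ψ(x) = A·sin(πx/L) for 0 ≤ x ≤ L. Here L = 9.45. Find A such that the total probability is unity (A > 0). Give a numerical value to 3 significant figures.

Require ∫ |Ψ|² dx = 1 over the whole domain.
Using sin²θ = (1 − cos 2θ)/2, ∫|Ψ|² dx = A²·(L/2).
Hence A² = 1/[L/2].
Substituting L = 9.45 gives A² = 0.2116, so A = 0.4600.

A ≈ 0.460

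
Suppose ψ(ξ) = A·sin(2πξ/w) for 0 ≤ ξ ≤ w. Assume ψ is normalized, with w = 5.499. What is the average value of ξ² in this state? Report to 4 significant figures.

⟨ξ²⟩ = ∫ ξ^2 |ψ|² dξ over the full domain.
The ratio of the moment integral to the normalization integral gives ⟨ξ²⟩ = -w^2/(8·π^2) + w^2/3.
With w = 5.499, ⟨ξ^2⟩ = 9.6967.

⟨ξ^2⟩ ≈ 9.697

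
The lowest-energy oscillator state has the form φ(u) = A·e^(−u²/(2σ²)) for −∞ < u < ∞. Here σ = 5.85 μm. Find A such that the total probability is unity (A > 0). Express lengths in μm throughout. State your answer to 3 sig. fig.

A ≈ 0.311 μm^(-1/2)

Normalization requires ∫|φ|² du = 1, integrated from −∞ to ∞.
With ∫_{−∞}^{∞} u^(2m) e^(−αu²) du = (2m−1)!!·√π / (2^m α^(m+1/2)), with φ = A·e^(−u²/(2σ²)), the integral evaluates to A²·[√(π)·σ].
Setting this equal to 1 gives A² = 1/(√(π)·σ).
Plugging in σ = 5.85 yields A = 0.3106.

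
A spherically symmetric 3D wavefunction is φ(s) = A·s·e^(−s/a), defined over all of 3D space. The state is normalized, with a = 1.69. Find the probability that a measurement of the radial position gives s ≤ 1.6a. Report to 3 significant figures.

P ≈ 0.219

P = ∫ |φ|² 4πs² ds over s ≤ 1.6a.
The full normalization integral is A²·[3·π·a^5] = 1, fixing A².
Let u = s/a; then A², 4π and the length scale all cancel, so P = ∫_{0}^{1.6} u^4·e^(-2·u) du ÷ ∫_{0}^{∞} u^4·e^(-2·u) du.
An antiderivative of u^4·e^(-2·u) is -(u^4/2 + u^3 + 3·u^2/2 + 3·u/2 + 3/4)·e^(-2·u); evaluating from 0 to 1.6 gives ≈ 0.16454, while the full integral is 3/4.
This evaluates to P = 0.2194.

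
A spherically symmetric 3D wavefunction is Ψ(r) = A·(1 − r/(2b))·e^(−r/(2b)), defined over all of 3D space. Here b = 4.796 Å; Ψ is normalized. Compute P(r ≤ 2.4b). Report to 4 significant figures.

With dV = 4πr²dr, the probability is ∫|Ψ|² dV over r ≤ 2.4b.
A² is fixed by ∫₀^∞ 4πr²|Ψ|² dr = 1, i.e. A² = (8·π·b^3)^(−1).
In terms of u = r/b (A², 4π and the length scale all cancel between numerator and denominator), P = [∫_{0}^{2.4} u^2·(1 - u/2)^2·e^(-u) du] / [∫_{0}^{∞} u^2·(1 - u/2)^2·e^(-u) du].
Using ∫ u^2·(1 - u/2)^2·e^(-u) du = -(u^4/4 + u^2 + 2·u + 2)·e^(-u), the numerator is ≈ 0.108132 and the denominator is 2.
The region integral divided by the full integral gives P = 0.054066.

P ≈ 0.05407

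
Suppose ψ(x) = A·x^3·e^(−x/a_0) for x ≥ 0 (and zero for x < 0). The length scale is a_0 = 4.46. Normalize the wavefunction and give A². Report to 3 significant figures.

Require ∫ |ψ|² dx = 1 over the whole domain.
Carrying out the integral gives A² · 45·a_0^7/8.
Setting this equal to 1 gives A² = 1/(45·a_0^7/8).
Substituting a_0 = 4.46 gives A² = 0.000005064, so A = 0.002250.

A^2 ≈ 0.00000506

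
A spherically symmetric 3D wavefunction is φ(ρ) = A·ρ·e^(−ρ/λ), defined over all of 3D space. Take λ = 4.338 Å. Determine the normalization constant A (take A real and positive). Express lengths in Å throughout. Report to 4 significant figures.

Require ∫ |φ|² 4πρ² dρ = 1 over the whole domain.
∫|φ|² 4πρ² dρ = A²·(3·π·λ^5).
So A² = (3·π·λ^5)^(−1).
With λ = 4.338: A² = 0.000069069 and A = 0.0083108.

A ≈ 0.008311 Å^(-5/2)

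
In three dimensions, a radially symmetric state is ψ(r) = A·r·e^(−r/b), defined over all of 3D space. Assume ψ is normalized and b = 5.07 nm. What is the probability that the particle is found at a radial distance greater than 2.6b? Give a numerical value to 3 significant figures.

Integrate the radial probability density 4πr²|ψ|² over r > 2.6b.
Normalization gives A² = 1/(3·π·b^5).
In terms of u = r/b (A², 4π and the length scale all cancel between numerator and denominator), P = [∫_{2.6}^{∞} u^4·e^(-2·u) du] / [∫_{0}^{∞} u^4·e^(-2·u) du].
With ∫ u^4·e^(-2·u) du = -(u^4/2 + u^3 + 3·u^2/2 + 3·u/2 + 3/4)·e^(-2·u) + C, the region integral is ≈ 0.30460 and the full one is 3/4.
Taking the ratio yields P = 0.4061.

P ≈ 0.406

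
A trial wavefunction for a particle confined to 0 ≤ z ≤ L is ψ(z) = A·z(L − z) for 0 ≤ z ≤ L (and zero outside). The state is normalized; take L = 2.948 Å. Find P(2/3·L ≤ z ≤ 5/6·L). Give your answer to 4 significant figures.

|ψ|² is the probability density, so P = ∫_{2/3·L}^{5/6·L} |ψ|² dz.
Since A² = 1/(L^5/30), this is the region integral divided by the full normalization integral.
Let u = z/L; then A² and the length scale cancel, so P = ∫_{2/3}^{5/6} u^2·(1 - u)^2 du ÷ ∫_{0}^{1} u^2·(1 - u)^2 du.
An antiderivative of u^2·(1 - u)^2 is u^3·(6·u^2 - 15·u + 10)/30; evaluating from 2/3 to 5/6 gives ≈ 0.00581276, while the full integral is 1/30.
This works out to P = 113/648.

P ≈ 0.1744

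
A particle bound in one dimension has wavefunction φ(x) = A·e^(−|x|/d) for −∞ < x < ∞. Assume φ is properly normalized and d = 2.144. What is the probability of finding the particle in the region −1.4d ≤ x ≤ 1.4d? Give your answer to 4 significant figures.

P ≈ 0.9392

P = ∫_{−1.4d}^{1.4d} |φ(x)|² dx.
The normalization integral ∫|φ|²dx over the whole domain equals d·A², and A² cancels in the ratio.
Both integrals are even about x = 0, so only the x ≥ 0 halves are needed (the factors of 2 cancel). Substituting u = x/d, A² and the length scale cancel in the ratio: P = ∫_{0}^{1.4} e^(-2·u) du / ∫_{0}^{∞} e^(-2·u) du.
Using ∫ e^(-2·u) du = -e^(-2·u)/2, the numerator is 1/2 - e^(-14/5)/2 and the denominator is 1/2.
Taking the ratio, P = 0.93919.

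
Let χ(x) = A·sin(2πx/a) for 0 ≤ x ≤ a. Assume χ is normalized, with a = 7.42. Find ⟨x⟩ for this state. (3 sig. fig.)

⟨x⟩ ≈ 3.71

By definition ⟨x⟩ = ∫ x |χ(x)|² dx.
Since the A² factors cancel between numerator and denominator, ⟨x⟩ = a/2.
Putting a = 7.42 gives 3.710.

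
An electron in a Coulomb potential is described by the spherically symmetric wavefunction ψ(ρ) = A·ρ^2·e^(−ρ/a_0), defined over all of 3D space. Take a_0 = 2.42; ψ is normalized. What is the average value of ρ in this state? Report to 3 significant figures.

By definition ⟨ρ⟩ = ∫ ρ |ψ(ρ)|² 4πρ² dρ.
With ∫₀^∞ ρ^7 e^(−αρ) dρ = 7!/α^8, evaluating both integrals, ⟨ρ⟩ = 7·a_0/2.
With a_0 = 2.42, ⟨ρ⟩ = 8.470.

⟨ρ⟩ ≈ 8.47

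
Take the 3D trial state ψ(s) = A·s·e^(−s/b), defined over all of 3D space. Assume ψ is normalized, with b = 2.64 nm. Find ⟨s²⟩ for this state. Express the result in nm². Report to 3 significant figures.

The expectation value is the |ψ|²-weighted average of s^2: ∫ s^2|ψ|² 4πs² ds.
Recall ∫₀^∞ s^m e^(−s/β) ds = m!·β^(m+1), the ratio of the moment integral to the normalization integral gives ⟨s²⟩ = 15·b^2/2.
With b = 2.64, ⟨s^2⟩ = 52.27.

⟨s^2⟩ ≈ 52.3 nm^2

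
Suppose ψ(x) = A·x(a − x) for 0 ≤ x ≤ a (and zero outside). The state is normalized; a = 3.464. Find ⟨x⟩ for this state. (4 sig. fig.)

By definition ⟨x⟩ = ∫ x |ψ(x)|² dx.
Expanding the polynomial and integrating term by term, since the A² factors cancel between numerator and denominator, ⟨x⟩ = a/2.
Putting a = 3.464 gives 1.7320.

⟨x⟩ ≈ 1.732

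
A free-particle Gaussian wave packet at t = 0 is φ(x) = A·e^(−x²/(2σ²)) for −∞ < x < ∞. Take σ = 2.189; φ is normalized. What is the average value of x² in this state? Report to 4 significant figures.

⟨x^2⟩ ≈ 2.396

⟨x²⟩ = ∫ x^2 |φ|² dx over the full domain.
Differentiating ∫e^(−αx²) dx = √(π/α) under α to get the higher moments, since the A² factors cancel between numerator and denominator, ⟨x²⟩ = σ^2/2.
With σ = 2.189, ⟨x^2⟩ = 2.3959.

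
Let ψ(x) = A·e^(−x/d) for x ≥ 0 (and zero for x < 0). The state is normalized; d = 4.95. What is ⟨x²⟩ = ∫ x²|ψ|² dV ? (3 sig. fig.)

⟨x^2⟩ ≈ 12.3

⟨x²⟩ = ∫ x^2 |ψ|² dx over the full domain.
Evaluating both integrals, ⟨x²⟩ = d^2/2.
Putting d = 4.95 gives 12.25.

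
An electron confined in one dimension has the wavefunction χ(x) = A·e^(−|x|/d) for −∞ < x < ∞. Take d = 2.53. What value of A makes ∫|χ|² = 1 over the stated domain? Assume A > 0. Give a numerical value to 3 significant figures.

A ≈ 0.629

Require ∫ |χ|² dx = 1 over the whole domain.
Recall ∫₀^∞ x^m e^(−x/β) dx = m!·β^(m+1), carrying out the integral gives A² · d.
So A² = (d)^(−1).
Substituting d = 2.53 gives A² = 0.3953, so A = 0.6287.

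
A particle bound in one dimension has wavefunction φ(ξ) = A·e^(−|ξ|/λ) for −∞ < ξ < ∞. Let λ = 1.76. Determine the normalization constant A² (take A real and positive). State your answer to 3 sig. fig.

Require ∫ |φ|² dξ = 1 over the whole domain.
With ∫₀^∞ ξ^0 e^(−αξ) dξ = 0!/α^1, the integral (without the A² prefactor) comes out to λ.
Hence A² = 1/[λ].
Plugging in λ = 1.76 yields A = 0.7538.

A^2 ≈ 0.568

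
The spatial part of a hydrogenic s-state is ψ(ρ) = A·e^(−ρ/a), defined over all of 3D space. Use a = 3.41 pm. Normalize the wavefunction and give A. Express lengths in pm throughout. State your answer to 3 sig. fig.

A ≈ 0.0896 pm^(-3/2)

The normalization condition is ∫|ψ|² 4πρ² dρ = 1 from 0 to ∞.
Carrying out the integral gives A² · π·a^3.
So A² = (π·a^3)^(−1).
Substituting a = 3.41 gives A² = 0.008028, so A = 0.08960.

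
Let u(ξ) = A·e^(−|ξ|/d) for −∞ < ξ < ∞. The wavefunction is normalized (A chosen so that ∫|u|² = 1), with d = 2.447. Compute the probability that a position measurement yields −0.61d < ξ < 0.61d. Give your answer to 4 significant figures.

P ≈ 0.7048

The probability is P = ∫ |u|² dξ over [−0.61d, 0.61d].
The normalization integral ∫|u|²dξ over the whole domain equals d·A², and A² cancels in the ratio.
By symmetry take twice the ξ ≥ 0 contribution in numerator and denominator; the 2's cancel. Let t = ξ/d; then A² and the length scale cancel, so P = ∫_{0}^{0.61} e^(-2·t) dt ÷ ∫_{0}^{∞} e^(-2·t) dt.
Using ∫ e^(-2·t) dt = -e^(-2·t)/2, the numerator is 1/2 - e^(-61/50)/2 and the denominator is 1/2.
The result is P = 0.70477.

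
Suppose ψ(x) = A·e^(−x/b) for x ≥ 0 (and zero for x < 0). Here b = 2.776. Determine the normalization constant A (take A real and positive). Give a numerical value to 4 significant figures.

Normalization requires ∫|ψ|² dx = 1, integrated from 0 to ∞.
Recall ∫₀^∞ x^m e^(−x/β) dx = m!·β^(m+1), carrying out the integral gives A² · b/2.
So A² = (b/2)^(−1).
Plugging in b = 2.776 yields A = 0.84880.

A ≈ 0.8488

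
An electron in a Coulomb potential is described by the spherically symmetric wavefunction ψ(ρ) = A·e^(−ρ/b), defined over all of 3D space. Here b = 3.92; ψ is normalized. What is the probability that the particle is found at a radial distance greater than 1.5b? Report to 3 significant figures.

P ≈ 0.423

Integrate the radial probability density 4πρ²|ψ|² over ρ > 1.5b.
A² is fixed by ∫₀^∞ 4πρ²|ψ|² dρ = 1, i.e. A² = (π·b^3)^(−1).
Substituting u = ρ/b, A², 4π and the length scale all cancel in the ratio: P = ∫_{1.5}^{∞} u^2·e^(-2·u) du / ∫_{0}^{∞} u^2·e^(-2·u) du.
Using ∫ u^2·e^(-2·u) du = -(2·u^2 + 2·u + 1)·e^(-2·u)/4, the numerator is 17·e^(-3)/8 and the denominator is 1/4.
Taking the ratio yields P = 0.4232.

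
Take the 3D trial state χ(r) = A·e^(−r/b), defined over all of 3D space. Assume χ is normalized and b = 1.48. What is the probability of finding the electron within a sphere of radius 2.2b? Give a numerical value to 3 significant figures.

P ≈ 0.815

P = ∫ |χ|² 4πr² dr over r ≤ 2.2b.
A² is fixed by ∫₀^∞ 4πr²|χ|² dr = 1, i.e. A² = (π·b^3)^(−1).
Substituting u = r/b, A², 4π and the length scale all cancel in the ratio: P = ∫_{0}^{2.2} u^2·e^(-2·u) du / ∫_{0}^{∞} u^2·e^(-2·u) du.
Using ∫ u^2·e^(-2·u) du = -(2·u^2 + 2·u + 1)·e^(-2·u)/4, the numerator is 1/4 - 377·e^(-22/5)/100 and the denominator is 1/4.
This evaluates to P = 0.8149.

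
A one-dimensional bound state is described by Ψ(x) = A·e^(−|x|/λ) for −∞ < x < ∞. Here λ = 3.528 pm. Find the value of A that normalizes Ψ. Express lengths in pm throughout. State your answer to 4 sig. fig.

The normalization condition is ∫|Ψ|² dx = 1 from −∞ to ∞.
With Ψ = A·e^(−|x|/λ), the integral evaluates to A²·[λ].
Setting this equal to 1 gives A² = 1/(λ).
Substituting λ = 3.528 gives A² = 0.28345, so A = 0.53240.

A ≈ 0.5324 pm^(-1/2)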